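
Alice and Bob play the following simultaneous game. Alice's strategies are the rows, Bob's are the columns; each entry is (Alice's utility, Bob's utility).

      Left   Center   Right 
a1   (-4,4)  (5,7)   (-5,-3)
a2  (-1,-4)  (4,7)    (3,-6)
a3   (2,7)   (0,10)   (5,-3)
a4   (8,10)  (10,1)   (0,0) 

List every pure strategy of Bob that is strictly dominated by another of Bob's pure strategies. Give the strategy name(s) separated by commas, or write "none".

Right

Left: no other strategy beats it everywhere (Center at a4 (10>1); Right at a1 (4>-3)).
Nothing dominates Center: Left at a1 (7>4); Right at a1 (7>-3).
Left strictly dominates Right — a1: 4>-3, a2: -4>-6, a3: 7>-3, a4: 10>0.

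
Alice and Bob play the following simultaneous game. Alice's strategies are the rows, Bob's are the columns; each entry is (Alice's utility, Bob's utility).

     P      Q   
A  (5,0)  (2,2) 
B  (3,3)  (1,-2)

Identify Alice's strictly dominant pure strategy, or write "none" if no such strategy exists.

A vs B: P: 5>3, Q: 2>1.
A strictly beats every other strategy against every opponent action, so it is strictly dominant.

A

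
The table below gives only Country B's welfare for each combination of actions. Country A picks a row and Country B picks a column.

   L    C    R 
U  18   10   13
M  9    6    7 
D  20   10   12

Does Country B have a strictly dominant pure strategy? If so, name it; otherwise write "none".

L vs C: U: 18>10, M: 9>6, D: 20>10.
L vs R: U: 18>13, M: 9>7, D: 20>12.
L strictly beats every other strategy against every opponent action, so it is strictly dominant.

L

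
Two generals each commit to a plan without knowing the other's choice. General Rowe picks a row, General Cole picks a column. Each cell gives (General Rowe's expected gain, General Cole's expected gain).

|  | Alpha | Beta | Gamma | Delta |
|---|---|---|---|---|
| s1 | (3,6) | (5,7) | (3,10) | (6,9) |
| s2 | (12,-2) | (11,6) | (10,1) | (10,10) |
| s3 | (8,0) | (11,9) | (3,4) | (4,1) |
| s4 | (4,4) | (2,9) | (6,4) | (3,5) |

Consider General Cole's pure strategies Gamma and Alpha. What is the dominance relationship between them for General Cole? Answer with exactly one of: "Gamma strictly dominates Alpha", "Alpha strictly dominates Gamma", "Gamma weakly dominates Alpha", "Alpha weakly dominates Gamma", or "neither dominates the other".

Gamma's payoffs vs Alpha's, by General Rowe's action — s1: 10>6, s2: 1>-2, s3: 4>0, s4: 4=4.
Gamma is at least as good everywhere and strictly better somewhere (tied only at s4), so Gamma weakly but not strictly dominates Alpha.

Gamma weakly dominates Alpha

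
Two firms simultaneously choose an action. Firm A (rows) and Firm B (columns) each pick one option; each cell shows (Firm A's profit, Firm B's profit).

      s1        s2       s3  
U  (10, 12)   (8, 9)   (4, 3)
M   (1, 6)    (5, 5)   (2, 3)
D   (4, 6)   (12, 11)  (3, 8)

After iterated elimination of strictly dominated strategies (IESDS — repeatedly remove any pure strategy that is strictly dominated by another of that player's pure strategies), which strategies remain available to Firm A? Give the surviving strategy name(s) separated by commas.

U, D

Firm A's strategy M is strictly dominated by U (s1: 10>1, s2: 8>5, s3: 4>2) and is removed.
For Firm B, s2 strictly dominates s3 on the remaining rows (U: 9>3, D: 11>8); eliminate s3.
Among the remaining strategies, none is strictly dominated by another pure strategy of the same player, so the elimination stops.
Surviving strategies — Firm A: {U, D}; Firm B: {s1, s2}.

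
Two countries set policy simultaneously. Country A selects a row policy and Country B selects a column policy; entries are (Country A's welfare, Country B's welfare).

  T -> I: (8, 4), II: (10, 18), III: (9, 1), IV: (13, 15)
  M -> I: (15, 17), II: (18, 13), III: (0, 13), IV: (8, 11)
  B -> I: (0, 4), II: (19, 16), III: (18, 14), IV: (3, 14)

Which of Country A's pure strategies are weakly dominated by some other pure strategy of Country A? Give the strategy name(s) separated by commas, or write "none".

T: no other strategy beats it everywhere (M at III (9>0); B at I (8>0)).
M: no other strategy beats it everywhere (T at I (15>8); B at I (15>0)).
B is not dominated — it holds its own against T at II (19>10); M at II (19>18).

none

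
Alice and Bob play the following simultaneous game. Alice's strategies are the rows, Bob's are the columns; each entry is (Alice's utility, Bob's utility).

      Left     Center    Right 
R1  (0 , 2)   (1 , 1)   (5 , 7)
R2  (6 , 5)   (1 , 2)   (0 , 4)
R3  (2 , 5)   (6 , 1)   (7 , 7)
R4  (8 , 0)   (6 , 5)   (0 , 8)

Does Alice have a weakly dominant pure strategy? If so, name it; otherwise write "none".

R1 fails to dominate R2 at Left (0<6).
R2 fails to dominate R1 at Right (0<5).
R3 fails to dominate R2 at Left (2<6).
R4 fails to dominate R1 at Right (0<5).
No single strategy dominates all the others.

none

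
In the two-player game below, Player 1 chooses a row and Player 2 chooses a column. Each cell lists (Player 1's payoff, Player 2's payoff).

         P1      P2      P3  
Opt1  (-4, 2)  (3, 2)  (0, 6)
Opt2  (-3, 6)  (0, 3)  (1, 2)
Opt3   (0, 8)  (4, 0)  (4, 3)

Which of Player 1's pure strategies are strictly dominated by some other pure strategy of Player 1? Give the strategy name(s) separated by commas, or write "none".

Opt1, Opt2

Opt1: dominated, since Opt3 does at least as well everywhere (P1: 0>-4, P2: 4>3, P3: 4>0).
Opt3 strictly dominates Opt2 — P1: 0>-3, P2: 4>0, P3: 4>1.
Opt3 is not dominated — it holds its own against Opt1 at P1 (0>-4); Opt2 at P1 (0>-3).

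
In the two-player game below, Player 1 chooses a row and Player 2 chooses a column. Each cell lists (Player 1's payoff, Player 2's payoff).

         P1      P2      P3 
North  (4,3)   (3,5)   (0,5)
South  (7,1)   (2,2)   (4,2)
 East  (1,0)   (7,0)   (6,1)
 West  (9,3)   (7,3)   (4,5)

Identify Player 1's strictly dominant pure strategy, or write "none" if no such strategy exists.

none

North fails to dominate South at P1 (4<7).
South fails to dominate North at P2 (2<3).
East fails to dominate North at P1 (1<4).
West fails to dominate South at P3 (4=4).
No single strategy dominates all the others.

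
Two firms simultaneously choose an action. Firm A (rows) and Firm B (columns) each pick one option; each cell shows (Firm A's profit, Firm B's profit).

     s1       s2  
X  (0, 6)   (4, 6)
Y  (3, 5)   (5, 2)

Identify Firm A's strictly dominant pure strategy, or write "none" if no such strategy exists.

Y

Y vs X: s1: 3>0, s2: 5>4.
Y strictly beats every other strategy against every opponent action, so it is strictly dominant.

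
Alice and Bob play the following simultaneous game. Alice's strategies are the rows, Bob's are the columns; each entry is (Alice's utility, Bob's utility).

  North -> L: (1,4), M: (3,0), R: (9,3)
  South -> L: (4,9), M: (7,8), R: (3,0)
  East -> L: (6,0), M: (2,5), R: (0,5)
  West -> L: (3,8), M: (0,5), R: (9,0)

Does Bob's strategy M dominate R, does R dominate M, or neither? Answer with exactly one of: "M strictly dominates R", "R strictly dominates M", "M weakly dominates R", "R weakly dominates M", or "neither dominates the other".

Compare M to R across every action of Alice: North: 0<3, South: 8>0, East: 5=5, West: 5>0.
M does better at South, West but worse at North; neither strategy dominates the other.

neither dominates the other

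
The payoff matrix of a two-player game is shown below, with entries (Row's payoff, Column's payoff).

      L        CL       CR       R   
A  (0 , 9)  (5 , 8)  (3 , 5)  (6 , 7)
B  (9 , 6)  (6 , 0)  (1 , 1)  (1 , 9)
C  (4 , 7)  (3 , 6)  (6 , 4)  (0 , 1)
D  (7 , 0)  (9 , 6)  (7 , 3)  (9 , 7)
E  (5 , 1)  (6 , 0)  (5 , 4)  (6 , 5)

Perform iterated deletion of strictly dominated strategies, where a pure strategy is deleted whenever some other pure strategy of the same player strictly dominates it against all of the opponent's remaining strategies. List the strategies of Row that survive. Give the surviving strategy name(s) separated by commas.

Row A is eliminated: D beats it against every remaining column (L: 7>0, CL: 9>5, CR: 7>3, R: 9>6).
Row's strategy C is strictly dominated by D (L: 7>4, CL: 9>3, CR: 7>6, R: 9>0) and is removed.
For Row, D strictly dominates E on the remaining columns (L: 7>5, CL: 9>6, CR: 7>5, R: 9>6); eliminate E.
Column L is eliminated: R beats it against every remaining row (B: 9>6, D: 7>0).
Row's strategy B is strictly dominated by D (CL: 9>6, CR: 7>1, R: 9>1) and is removed.
For Column, R strictly dominates CL on the remaining rows (D: 7>6); eliminate CL.
For Column, R strictly dominates CR on the remaining rows (D: 7>3); eliminate CR.
Among the remaining strategies, none is strictly dominated by another pure strategy of the same player, so the elimination stops.
Surviving strategies — Row: {D}; Column: {R}.

D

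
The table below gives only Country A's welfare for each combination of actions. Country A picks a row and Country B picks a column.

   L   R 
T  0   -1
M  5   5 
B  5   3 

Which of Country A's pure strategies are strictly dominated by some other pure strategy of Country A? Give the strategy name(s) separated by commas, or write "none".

T

T: dominated, since M does at least as well everywhere (L: 5>0, R: 5>-1).
M is not dominated — it holds its own against T at L (5>0); B at L (5=5).
Nothing dominates B: T at L (5>0); M at L (5=5).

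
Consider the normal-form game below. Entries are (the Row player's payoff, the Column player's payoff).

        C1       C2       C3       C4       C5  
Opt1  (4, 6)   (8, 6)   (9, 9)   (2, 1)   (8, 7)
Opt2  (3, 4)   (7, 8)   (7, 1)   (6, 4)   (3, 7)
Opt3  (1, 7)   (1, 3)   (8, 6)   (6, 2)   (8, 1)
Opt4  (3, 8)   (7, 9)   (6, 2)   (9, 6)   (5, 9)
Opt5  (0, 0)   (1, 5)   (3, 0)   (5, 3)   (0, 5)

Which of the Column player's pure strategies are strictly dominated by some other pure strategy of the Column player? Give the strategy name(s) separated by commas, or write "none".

Nothing dominates C1: C2 at Opt1 (6=6); C3 at Opt2 (4>1); C4 at Opt1 (6>1); C5 at Opt3 (7>1).
C2: no other strategy beats it everywhere (C1 at Opt1 (6=6); C3 at Opt2 (8>1); C4 at Opt1 (6>1); C5 at Opt2 (8>7)).
Nothing dominates C3: C1 at Opt1 (9>6); C2 at Opt1 (9>6); C4 at Opt1 (9>1); C5 at Opt1 (9>7).
C4 is strictly dominated by C2 (Opt1: 6>1, Opt2: 8>4, Opt3: 3>2, Opt4: 9>6, Opt5: 5>3).
Nothing dominates C5: C1 at Opt1 (7>6); C2 at Opt1 (7>6); C3 at Opt2 (7>1); C4 at Opt1 (7>1).

C4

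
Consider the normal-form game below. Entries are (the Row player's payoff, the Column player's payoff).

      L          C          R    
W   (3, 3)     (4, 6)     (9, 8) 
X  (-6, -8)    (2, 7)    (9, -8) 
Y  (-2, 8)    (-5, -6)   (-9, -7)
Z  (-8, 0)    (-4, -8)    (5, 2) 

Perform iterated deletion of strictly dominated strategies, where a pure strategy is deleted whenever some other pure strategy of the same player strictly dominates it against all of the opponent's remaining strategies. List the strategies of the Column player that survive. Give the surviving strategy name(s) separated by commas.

Row Y is eliminated: W beats it against every remaining column (L: 3>-2, C: 4>-5, R: 9>-9).
For the Row player, W strictly dominates Z on the remaining columns (L: 3>-8, C: 4>-4, R: 9>5); eliminate Z.
The Column player's strategy L is strictly dominated by C (W: 6>3, X: 7>-8) and is removed.
Among the remaining strategies, none is strictly dominated by another pure strategy of the same player, so the elimination stops.
Surviving strategies — the Row player: {W, X}; the Column player: {C, R}.

C, R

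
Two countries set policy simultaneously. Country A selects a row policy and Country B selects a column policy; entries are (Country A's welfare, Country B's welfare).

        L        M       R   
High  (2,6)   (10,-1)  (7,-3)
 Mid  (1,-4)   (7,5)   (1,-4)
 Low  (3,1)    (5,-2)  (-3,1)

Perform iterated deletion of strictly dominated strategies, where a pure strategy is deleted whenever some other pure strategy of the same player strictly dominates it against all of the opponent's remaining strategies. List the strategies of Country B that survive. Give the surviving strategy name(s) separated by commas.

Country A's strategy Mid is strictly dominated by High (L: 2>1, M: 10>7, R: 7>1) and is removed.
Column M is eliminated: L beats it against every remaining row (High: 6>-1, Low: 1>-2).
Among the remaining strategies, none is strictly dominated by another pure strategy of the same player, so the elimination stops.
Surviving strategies — Country A: {High, Low}; Country B: {L, R}.

L, R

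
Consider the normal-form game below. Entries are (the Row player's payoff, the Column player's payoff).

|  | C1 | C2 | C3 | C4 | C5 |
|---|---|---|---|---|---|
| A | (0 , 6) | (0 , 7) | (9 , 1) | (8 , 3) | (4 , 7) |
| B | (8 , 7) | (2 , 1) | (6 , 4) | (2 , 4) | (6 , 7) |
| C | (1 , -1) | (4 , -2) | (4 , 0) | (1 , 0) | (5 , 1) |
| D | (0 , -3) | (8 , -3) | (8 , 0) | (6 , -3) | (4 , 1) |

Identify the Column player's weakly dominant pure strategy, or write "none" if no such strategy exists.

C5

C5 vs C1: A: 7>6, B: 7=7, C: 1>-1, D: 1>-3.
C5 vs C2: A: 7=7, B: 7>1, C: 1>-2, D: 1>-3.
C5 vs C3: A: 7>1, B: 7>4, C: 1>0, D: 1>0.
C5 vs C4: A: 7>3, B: 7>4, C: 1>0, D: 1>-3.
C5 is at least as good as every other strategy against every opponent action, so it is weakly dominant.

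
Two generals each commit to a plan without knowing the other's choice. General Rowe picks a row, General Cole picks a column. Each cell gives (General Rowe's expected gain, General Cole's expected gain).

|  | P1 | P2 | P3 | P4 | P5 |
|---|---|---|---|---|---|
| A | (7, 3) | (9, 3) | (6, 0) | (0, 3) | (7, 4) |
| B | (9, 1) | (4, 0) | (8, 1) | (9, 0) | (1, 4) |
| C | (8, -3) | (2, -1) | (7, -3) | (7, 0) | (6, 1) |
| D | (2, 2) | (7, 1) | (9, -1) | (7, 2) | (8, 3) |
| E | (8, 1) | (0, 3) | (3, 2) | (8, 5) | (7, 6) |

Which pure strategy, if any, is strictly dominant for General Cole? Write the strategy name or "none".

P5

P5 vs P1: A: 4>3, B: 4>1, C: 1>-3, D: 3>2, E: 6>1.
P5 vs P2: A: 4>3, B: 4>0, C: 1>-1, D: 3>1, E: 6>3.
P5 vs P3: A: 4>0, B: 4>1, C: 1>-3, D: 3>-1, E: 6>2.
P5 vs P4: A: 4>3, B: 4>0, C: 1>0, D: 3>2, E: 6>5.
P5 strictly beats every other strategy against every opponent action, so it is strictly dominant.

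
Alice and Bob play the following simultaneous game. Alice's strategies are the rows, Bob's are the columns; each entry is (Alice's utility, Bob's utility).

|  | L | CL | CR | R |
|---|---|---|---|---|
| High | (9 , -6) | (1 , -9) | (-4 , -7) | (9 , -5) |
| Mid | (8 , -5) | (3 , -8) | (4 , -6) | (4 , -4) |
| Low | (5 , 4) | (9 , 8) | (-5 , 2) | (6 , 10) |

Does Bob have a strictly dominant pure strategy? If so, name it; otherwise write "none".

R vs L: High: -5>-6, Mid: -4>-5, Low: 10>4.
R vs CL: High: -5>-9, Mid: -4>-8, Low: 10>8.
R vs CR: High: -5>-7, Mid: -4>-6, Low: 10>2.
R strictly beats every other strategy against every opponent action, so it is strictly dominant.

R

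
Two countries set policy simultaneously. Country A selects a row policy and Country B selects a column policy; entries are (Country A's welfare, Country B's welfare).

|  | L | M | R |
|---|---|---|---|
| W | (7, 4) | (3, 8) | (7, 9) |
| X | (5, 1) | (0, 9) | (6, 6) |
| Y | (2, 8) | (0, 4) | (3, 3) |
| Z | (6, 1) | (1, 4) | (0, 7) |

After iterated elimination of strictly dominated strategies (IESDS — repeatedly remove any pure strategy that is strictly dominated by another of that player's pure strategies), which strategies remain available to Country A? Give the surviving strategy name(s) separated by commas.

W

For Country A, W strictly dominates X on the remaining columns (L: 7>5, M: 3>0, R: 7>6); eliminate X.
Country A's strategy Y is strictly dominated by W (L: 7>2, M: 3>0, R: 7>3) and is removed.
Row Z is eliminated: W beats it against every remaining column (L: 7>6, M: 3>1, R: 7>0).
Country B's strategy L is strictly dominated by M (W: 8>4) and is removed.
Column M is eliminated: R beats it against every remaining row (W: 9>8).
Among the remaining strategies, none is strictly dominated by another pure strategy of the same player, so the elimination stops.
Surviving strategies — Country A: {W}; Country B: {R}.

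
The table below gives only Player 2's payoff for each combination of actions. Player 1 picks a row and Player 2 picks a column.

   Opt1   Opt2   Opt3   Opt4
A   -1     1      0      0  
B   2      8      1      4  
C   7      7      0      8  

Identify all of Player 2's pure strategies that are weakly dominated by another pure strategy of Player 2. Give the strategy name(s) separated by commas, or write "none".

Opt1, Opt3

Opt1 is weakly dominated by Opt2 (A: 1>-1, B: 8>2, C: 7=7).
Nothing dominates Opt2: Opt1 at A (1>-1); Opt3 at A (1>0); Opt4 at A (1>0).
Opt3 is weakly dominated by Opt2 (A: 1>0, B: 8>1, C: 7>0).
Opt4: no other strategy beats it everywhere (Opt1 at A (0>-1); Opt2 at C (8>7); Opt3 at B (4>1)).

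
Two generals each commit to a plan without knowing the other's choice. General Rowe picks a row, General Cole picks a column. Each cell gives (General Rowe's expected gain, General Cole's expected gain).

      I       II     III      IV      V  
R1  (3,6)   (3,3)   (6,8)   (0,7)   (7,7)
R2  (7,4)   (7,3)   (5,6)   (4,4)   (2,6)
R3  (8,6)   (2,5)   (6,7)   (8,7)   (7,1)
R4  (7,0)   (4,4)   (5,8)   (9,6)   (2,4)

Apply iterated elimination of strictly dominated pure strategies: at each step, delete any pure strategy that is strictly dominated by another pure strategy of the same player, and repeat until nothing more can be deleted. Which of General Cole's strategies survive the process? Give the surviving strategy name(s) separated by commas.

III, IV

General Cole's strategy I is strictly dominated by III (R1: 8>6, R2: 6>4, R3: 7>6, R4: 8>0) and is removed.
General Cole's strategy II is strictly dominated by III (R1: 8>3, R2: 6>3, R3: 7>5, R4: 8>4) and is removed.
For General Rowe, R3 strictly dominates R2 on the remaining columns (III: 6>5, IV: 8>4, V: 7>2); eliminate R2.
Column V is eliminated: III beats it against every remaining row (R1: 8>7, R3: 7>1, R4: 8>4).
Among the remaining strategies, none is strictly dominated by another pure strategy of the same player, so the elimination stops.
Surviving strategies — General Rowe: {R1, R3, R4}; General Cole: {III, IV}.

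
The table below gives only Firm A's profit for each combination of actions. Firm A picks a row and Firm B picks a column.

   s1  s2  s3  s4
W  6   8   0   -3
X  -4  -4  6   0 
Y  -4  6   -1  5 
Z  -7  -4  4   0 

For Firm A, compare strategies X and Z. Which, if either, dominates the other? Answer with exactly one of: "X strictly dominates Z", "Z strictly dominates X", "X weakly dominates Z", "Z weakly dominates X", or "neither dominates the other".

Compare X to Z across every action of Firm B: s1: -4>-7, s2: -4=-4, s3: 6>4, s4: 0=0.
X is at least as good everywhere and strictly better somewhere (tied only at s2, s4), so X weakly but not strictly dominates Z.

X weakly dominates Z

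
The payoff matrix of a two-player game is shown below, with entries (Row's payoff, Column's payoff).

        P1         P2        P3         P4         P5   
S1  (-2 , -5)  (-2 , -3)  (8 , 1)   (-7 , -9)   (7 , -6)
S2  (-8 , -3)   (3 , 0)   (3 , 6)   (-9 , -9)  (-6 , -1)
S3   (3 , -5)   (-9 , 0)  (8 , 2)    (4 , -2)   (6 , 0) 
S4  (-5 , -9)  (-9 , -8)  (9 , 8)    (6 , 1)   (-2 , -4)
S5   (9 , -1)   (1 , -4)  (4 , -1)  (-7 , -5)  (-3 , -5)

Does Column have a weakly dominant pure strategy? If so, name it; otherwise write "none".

P3 vs P1: S1: 1>-5, S2: 6>-3, S3: 2>-5, S4: 8>-9, S5: -1=-1.
P3 vs P2: S1: 1>-3, S2: 6>0, S3: 2>0, S4: 8>-8, S5: -1>-4.
P3 vs P4: S1: 1>-9, S2: 6>-9, S3: 2>-2, S4: 8>1, S5: -1>-5.
P3 vs P5: S1: 1>-6, S2: 6>-1, S3: 2>0, S4: 8>-4, S5: -1>-5.
P3 is at least as good as every other strategy against every opponent action, so it is weakly dominant.

P3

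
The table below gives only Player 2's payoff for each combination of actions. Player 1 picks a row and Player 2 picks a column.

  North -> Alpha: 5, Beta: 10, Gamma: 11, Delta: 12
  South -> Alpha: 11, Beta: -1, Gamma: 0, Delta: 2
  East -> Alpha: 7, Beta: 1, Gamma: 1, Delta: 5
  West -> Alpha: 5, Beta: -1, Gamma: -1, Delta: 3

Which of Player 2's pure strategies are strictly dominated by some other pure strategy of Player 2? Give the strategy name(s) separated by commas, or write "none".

Alpha: no other strategy beats it everywhere (Beta at South (11>-1); Gamma at South (11>0); Delta at South (11>2)).
Delta strictly dominates Beta — North: 12>10, South: 2>-1, East: 5>1, West: 3>-1.
Delta strictly dominates Gamma — North: 12>11, South: 2>0, East: 5>1, West: 3>-1.
Delta is not dominated — it holds its own against Alpha at North (12>5); Beta at North (12>10); Gamma at North (12>11).

Beta, Gamma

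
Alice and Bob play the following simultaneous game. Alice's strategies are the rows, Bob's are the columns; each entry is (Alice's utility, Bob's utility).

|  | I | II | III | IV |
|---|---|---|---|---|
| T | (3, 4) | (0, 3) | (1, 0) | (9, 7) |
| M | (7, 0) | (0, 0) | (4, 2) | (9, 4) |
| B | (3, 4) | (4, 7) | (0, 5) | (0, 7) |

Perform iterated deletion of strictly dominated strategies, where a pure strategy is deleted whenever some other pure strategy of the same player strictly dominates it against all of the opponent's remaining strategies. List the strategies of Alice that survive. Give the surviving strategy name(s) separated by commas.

T, M, B

For Bob, IV strictly dominates I on the remaining rows (T: 7>4, M: 4>0, B: 7>4); eliminate I.
Bob's strategy III is strictly dominated by IV (T: 7>0, M: 4>2, B: 7>5) and is removed.
Among the remaining strategies, none is strictly dominated by another pure strategy of the same player, so the elimination stops.
Surviving strategies — Alice: {T, M, B}; Bob: {II, IV}.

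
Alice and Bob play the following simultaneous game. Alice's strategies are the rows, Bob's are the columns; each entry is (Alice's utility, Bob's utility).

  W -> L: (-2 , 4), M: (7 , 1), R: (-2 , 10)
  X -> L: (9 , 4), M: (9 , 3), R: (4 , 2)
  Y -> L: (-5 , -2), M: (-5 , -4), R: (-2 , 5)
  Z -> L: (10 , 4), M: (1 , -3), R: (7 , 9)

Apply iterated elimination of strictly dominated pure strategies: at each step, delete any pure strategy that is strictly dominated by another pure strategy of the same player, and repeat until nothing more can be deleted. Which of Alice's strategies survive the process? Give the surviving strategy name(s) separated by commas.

Z

Alice's strategy W is strictly dominated by X (L: 9>-2, M: 9>7, R: 4>-2) and is removed.
Row Y is eliminated: X beats it against every remaining column (L: 9>-5, M: 9>-5, R: 4>-2).
Bob's strategy M is strictly dominated by L (X: 4>3, Z: 4>-3) and is removed.
Alice's strategy X is strictly dominated by Z (L: 10>9, R: 7>4) and is removed.
Column L is eliminated: R beats it against every remaining row (Z: 9>4).
Among the remaining strategies, none is strictly dominated by another pure strategy of the same player, so the elimination stops.
Surviving strategies — Alice: {Z}; Bob: {R}.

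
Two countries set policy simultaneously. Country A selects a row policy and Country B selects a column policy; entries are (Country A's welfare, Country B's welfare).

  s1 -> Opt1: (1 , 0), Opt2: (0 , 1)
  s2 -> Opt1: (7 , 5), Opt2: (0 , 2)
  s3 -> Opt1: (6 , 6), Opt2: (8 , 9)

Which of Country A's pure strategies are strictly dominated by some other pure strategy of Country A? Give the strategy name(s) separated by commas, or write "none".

s1

s3 strictly dominates s1 — Opt1: 6>1, Opt2: 8>0.
s2 is not dominated — it holds its own against s1 at Opt1 (7>1); s3 at Opt1 (7>6).
s3 is not dominated — it holds its own against s1 at Opt1 (6>1); s2 at Opt2 (8>0).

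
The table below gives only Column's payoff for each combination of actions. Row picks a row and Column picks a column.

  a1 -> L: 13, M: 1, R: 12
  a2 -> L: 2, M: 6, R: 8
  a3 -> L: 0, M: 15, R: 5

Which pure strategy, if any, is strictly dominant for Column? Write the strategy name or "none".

none

L fails to dominate M at a2 (2<6).
M fails to dominate L at a1 (1<13).
R fails to dominate L at a1 (12<13).
No single strategy dominates all the others.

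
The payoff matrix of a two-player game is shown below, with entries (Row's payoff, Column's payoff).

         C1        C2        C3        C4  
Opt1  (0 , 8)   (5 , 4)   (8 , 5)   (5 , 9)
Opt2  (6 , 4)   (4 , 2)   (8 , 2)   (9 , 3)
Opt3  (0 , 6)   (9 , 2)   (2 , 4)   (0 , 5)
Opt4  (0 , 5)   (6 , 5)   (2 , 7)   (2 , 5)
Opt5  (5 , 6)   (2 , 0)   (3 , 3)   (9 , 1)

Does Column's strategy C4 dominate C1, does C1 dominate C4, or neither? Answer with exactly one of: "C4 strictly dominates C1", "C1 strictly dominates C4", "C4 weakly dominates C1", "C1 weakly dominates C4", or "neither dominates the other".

neither dominates the other

C4's payoffs vs C1's, by Row's action — Opt1: 9>8, Opt2: 3<4, Opt3: 5<6, Opt4: 5=5, Opt5: 1<6.
C4 does better at Opt1 but worse at Opt2, Opt3, Opt5; neither strategy dominates the other.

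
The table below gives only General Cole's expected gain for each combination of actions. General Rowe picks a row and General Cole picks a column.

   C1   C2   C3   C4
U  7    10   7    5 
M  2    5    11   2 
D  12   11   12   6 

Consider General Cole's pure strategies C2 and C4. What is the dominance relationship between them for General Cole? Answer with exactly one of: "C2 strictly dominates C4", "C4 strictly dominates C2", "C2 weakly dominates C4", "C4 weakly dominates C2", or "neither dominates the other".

C2 strictly dominates C4

C2's payoffs vs C4's, by General Rowe's action — U: 10>5, M: 5>2, D: 11>6.
C2 gives a strictly higher payoff against each choice by General Rowe, so C2 strictly dominates C4.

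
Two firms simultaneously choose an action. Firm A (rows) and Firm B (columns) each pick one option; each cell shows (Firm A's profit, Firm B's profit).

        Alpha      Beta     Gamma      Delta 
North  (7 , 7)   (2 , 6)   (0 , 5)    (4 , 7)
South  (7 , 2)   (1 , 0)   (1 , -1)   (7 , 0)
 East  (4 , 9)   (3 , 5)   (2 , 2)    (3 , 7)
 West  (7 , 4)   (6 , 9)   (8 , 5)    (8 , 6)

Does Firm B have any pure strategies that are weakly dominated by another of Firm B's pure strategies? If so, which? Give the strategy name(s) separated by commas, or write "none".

Alpha is not dominated — it holds its own against Beta at North (7>6); Gamma at North (7>5); Delta at South (2>0).
Beta is not dominated — it holds its own against Alpha at West (9>4); Gamma at North (6>5); Delta at West (9>6).
Beta weakly dominates Gamma — North: 6>5, South: 0>-1, East: 5>2, West: 9>5.
Delta is not dominated — it holds its own against Alpha at West (6>4); Beta at North (7>6); Gamma at North (7>5).

Gamma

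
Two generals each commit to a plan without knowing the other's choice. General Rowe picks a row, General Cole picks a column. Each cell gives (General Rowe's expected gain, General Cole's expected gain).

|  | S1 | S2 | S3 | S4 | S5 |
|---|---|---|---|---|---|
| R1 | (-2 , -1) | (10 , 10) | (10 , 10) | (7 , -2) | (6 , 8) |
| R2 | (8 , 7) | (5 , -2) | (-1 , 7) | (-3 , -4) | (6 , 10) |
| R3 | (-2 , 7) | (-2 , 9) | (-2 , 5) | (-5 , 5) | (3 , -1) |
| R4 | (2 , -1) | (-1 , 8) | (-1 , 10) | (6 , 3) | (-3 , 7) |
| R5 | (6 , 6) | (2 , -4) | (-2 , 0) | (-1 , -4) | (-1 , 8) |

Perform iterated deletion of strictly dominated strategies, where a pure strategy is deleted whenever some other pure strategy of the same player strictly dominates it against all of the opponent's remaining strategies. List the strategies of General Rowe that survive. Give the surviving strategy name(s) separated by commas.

R1, R2

General Rowe's strategy R3 is strictly dominated by R2 (S1: 8>-2, S2: 5>-2, S3: -1>-2, S4: -3>-5, S5: 6>3) and is removed.
Column S1 is eliminated: S5 beats it against every remaining row (R1: 8>-1, R2: 10>7, R4: 7>-1, R5: 8>6).
For General Rowe, R1 strictly dominates R4 on the remaining columns (S2: 10>-1, S3: 10>-1, S4: 7>6, S5: 6>-3); eliminate R4.
General Rowe's strategy R5 is strictly dominated by R1 (S2: 10>2, S3: 10>-2, S4: 7>-1, S5: 6>-1) and is removed.
Column S4 is eliminated: S2 beats it against every remaining row (R1: 10>-2, R2: -2>-4).
Among the remaining strategies, none is strictly dominated by another pure strategy of the same player, so the elimination stops.
Surviving strategies — General Rowe: {R1, R2}; General Cole: {S2, S3, S5}.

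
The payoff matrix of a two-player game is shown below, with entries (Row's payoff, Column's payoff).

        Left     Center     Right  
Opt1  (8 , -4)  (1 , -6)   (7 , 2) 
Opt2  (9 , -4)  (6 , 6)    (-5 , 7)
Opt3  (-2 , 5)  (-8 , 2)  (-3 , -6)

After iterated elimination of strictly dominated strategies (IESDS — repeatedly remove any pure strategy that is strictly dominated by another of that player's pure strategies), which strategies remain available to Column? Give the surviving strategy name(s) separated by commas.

Right

For Row, Opt1 strictly dominates Opt3 on the remaining columns (Left: 8>-2, Center: 1>-8, Right: 7>-3); eliminate Opt3.
For Column, Right strictly dominates Left on the remaining rows (Opt1: 2>-4, Opt2: 7>-4); eliminate Left.
Column Center is eliminated: Right beats it against every remaining row (Opt1: 2>-6, Opt2: 7>6).
Row Opt2 is eliminated: Opt1 beats it against every remaining column (Right: 7>-5).
Among the remaining strategies, none is strictly dominated by another pure strategy of the same player, so the elimination stops.
Surviving strategies — Row: {Opt1}; Column: {Right}.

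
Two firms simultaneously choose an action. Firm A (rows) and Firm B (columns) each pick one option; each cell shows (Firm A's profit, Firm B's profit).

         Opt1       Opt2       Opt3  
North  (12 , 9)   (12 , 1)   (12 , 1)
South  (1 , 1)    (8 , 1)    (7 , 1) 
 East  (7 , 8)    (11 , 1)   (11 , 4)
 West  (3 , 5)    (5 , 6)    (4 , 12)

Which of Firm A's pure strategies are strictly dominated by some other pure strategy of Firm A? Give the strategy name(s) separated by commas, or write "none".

South, East, West

North: no other strategy beats it everywhere (South at Opt1 (12>1); East at Opt1 (12>7); West at Opt1 (12>3)).
South is strictly dominated by North (Opt1: 12>1, Opt2: 12>8, Opt3: 12>7).
North strictly dominates East — Opt1: 12>7, Opt2: 12>11, Opt3: 12>11.
West: dominated, since North does at least as well everywhere (Opt1: 12>3, Opt2: 12>5, Opt3: 12>4).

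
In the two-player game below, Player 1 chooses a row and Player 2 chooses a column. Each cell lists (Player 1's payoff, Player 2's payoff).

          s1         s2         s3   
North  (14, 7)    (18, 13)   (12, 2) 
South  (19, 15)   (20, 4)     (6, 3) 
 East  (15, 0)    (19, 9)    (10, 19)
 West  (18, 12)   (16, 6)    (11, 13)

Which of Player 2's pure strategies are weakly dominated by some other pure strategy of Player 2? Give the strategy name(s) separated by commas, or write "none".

none

Nothing dominates s1: s2 at South (15>4); s3 at North (7>2).
s2 is not dominated — it holds its own against s1 at North (13>7); s3 at North (13>2).
s3: no other strategy beats it everywhere (s1 at East (19>0); s2 at East (19>9)).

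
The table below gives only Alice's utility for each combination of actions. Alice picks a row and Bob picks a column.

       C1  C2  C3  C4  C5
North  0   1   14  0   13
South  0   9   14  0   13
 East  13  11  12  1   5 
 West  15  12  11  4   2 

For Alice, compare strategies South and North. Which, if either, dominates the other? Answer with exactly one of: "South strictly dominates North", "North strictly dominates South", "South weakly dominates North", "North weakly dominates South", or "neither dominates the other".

Compare South to North across every action of Bob: C1: 0=0, C2: 9>1, C3: 14=14, C4: 0=0, C5: 13=13.
South is at least as good everywhere and strictly better somewhere (tied only at C1, C3, C4, C5), so South weakly but not strictly dominates North.

South weakly dominates North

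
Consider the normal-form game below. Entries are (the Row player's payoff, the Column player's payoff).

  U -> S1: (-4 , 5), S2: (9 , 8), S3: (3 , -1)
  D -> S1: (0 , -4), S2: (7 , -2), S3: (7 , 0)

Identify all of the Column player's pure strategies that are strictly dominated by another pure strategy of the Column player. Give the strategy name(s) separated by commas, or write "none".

S1 is strictly dominated by S2 (U: 8>5, D: -2>-4).
Nothing dominates S2: S1 at U (8>5); S3 at U (8>-1).
S3: no other strategy beats it everywhere (S1 at D (0>-4); S2 at D (0>-2)).

S1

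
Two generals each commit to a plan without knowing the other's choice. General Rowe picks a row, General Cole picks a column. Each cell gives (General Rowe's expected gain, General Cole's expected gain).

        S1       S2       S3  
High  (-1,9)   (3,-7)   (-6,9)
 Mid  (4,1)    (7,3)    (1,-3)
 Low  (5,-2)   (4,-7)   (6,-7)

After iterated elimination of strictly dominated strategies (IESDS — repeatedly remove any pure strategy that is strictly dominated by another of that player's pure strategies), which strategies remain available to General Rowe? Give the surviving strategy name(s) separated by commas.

For General Rowe, Mid strictly dominates High on the remaining columns (S1: 4>-1, S2: 7>3, S3: 1>-6); eliminate High.
For General Cole, S1 strictly dominates S3 on the remaining rows (Mid: 1>-3, Low: -2>-7); eliminate S3.
Among the remaining strategies, none is strictly dominated by another pure strategy of the same player, so the elimination stops.
Surviving strategies — General Rowe: {Mid, Low}; General Cole: {S1, S2}.

Mid, Low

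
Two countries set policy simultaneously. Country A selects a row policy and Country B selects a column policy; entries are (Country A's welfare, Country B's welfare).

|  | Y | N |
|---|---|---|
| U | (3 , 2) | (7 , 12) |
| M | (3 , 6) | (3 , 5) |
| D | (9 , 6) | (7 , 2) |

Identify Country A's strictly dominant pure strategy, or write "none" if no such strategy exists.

U fails to dominate M at Y (3=3).
M fails to dominate U at Y (3=3).
D fails to dominate U at N (7=7).
No single strategy dominates all the others.

none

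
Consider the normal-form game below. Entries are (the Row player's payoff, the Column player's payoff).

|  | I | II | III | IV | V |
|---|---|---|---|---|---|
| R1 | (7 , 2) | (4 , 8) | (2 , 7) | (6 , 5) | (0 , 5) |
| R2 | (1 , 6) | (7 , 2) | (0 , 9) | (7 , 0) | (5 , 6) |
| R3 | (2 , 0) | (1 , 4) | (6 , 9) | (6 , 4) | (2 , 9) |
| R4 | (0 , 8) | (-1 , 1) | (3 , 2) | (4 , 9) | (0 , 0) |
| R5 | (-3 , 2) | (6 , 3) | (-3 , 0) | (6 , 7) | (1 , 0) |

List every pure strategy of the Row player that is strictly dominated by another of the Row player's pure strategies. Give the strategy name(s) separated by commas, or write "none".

R1: no other strategy beats it everywhere (R2 at I (7>1); R3 at I (7>2); R4 at I (7>0); R5 at I (7>-3)).
Nothing dominates R2: R1 at II (7>4); R3 at II (7>1); R4 at I (1>0); R5 at I (1>-3).
R3: no other strategy beats it everywhere (R1 at III (6>2); R2 at I (2>1); R4 at I (2>0); R5 at I (2>-3)).
R4: dominated, since R3 does at least as well everywhere (I: 2>0, II: 1>-1, III: 6>3, IV: 6>4, V: 2>0).
R5: dominated, since R2 does at least as well everywhere (I: 1>-3, II: 7>6, III: 0>-3, IV: 7>6, V: 5>1).

R4, R5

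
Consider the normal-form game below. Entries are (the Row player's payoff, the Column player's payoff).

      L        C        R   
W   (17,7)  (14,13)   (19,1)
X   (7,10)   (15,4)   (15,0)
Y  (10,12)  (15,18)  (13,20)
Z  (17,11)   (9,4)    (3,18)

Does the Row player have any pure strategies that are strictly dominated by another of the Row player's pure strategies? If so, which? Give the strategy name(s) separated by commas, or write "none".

none

Nothing dominates W: X at L (17>7); Y at L (17>10); Z at L (17=17).
X is not dominated — it holds its own against W at C (15>14); Y at C (15=15); Z at C (15>9).
Nothing dominates Y: W at C (15>14); X at L (10>7); Z at C (15>9).
Z is not dominated — it holds its own against W at L (17=17); X at L (17>7); Y at L (17>10).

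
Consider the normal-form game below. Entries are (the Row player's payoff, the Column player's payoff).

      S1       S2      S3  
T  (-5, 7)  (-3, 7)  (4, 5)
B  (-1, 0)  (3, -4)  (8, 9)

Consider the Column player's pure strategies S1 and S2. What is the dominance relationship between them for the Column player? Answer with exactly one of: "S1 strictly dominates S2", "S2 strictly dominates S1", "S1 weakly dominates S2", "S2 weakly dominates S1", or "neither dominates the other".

Compare S1 to S2 across each choice by the Row player: T: 7=7, B: 0>-4.
S1 is at least as good everywhere and strictly better somewhere (tied only at T), so S1 weakly but not strictly dominates S2.

S1 weakly dominates S2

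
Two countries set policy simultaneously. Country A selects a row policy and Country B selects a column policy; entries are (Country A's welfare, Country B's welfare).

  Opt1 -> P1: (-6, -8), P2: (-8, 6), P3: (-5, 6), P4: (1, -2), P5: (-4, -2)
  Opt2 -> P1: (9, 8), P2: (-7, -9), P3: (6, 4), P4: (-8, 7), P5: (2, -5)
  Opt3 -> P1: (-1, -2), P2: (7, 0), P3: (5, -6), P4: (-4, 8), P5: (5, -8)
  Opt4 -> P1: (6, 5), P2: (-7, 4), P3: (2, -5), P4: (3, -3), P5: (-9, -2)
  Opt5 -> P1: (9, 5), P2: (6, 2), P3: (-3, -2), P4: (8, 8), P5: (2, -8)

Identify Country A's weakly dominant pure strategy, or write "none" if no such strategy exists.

Opt1 fails to dominate Opt2 at P1 (-6<9).
Opt2 fails to dominate Opt1 at P4 (-8<1).
Opt3 fails to dominate Opt1 at P4 (-4<1).
Opt4 fails to dominate Opt1 at P5 (-9<-4).
Opt5 fails to dominate Opt2 at P3 (-3<6).
No single strategy dominates all the others.

none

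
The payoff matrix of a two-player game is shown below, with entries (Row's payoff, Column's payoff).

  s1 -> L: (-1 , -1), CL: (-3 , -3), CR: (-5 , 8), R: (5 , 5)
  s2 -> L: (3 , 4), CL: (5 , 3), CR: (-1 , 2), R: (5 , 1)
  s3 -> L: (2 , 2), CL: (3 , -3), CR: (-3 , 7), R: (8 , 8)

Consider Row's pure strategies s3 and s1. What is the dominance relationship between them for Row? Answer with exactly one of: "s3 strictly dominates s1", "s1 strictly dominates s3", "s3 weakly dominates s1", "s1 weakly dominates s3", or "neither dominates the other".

s3 strictly dominates s1

s3's payoffs vs s1's, by Column's action — L: 2>-1, CL: 3>-3, CR: -3>-5, R: 8>5.
Every comparison favours s3, so s3 strictly dominates s1.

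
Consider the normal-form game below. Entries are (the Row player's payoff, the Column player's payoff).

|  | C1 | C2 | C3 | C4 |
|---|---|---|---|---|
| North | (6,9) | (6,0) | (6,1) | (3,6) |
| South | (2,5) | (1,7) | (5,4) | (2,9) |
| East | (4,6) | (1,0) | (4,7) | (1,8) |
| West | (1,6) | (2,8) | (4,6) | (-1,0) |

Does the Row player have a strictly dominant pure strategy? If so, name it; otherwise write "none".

North vs South: C1: 6>2, C2: 6>1, C3: 6>5, C4: 3>2.
North vs East: C1: 6>4, C2: 6>1, C3: 6>4, C4: 3>1.
North vs West: C1: 6>1, C2: 6>2, C3: 6>4, C4: 3>-1.
North strictly beats every other strategy against every opponent action, so it is strictly dominant.

North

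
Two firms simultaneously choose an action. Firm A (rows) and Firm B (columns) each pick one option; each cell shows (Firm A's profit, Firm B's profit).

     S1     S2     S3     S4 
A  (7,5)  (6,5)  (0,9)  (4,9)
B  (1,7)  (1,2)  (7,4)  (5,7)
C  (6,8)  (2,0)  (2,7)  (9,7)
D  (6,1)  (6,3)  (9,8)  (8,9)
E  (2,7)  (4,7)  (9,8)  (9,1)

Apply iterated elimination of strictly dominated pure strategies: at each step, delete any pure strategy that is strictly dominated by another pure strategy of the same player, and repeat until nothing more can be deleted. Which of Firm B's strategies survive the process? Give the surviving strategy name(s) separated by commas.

For Firm A, D strictly dominates B on the remaining columns (S1: 6>1, S2: 6>1, S3: 9>7, S4: 8>5); eliminate B.
For Firm B, S3 strictly dominates S2 on the remaining rows (A: 9>5, C: 7>0, D: 8>3, E: 8>7); eliminate S2.
Among the remaining strategies, none is strictly dominated by another pure strategy of the same player, so the elimination stops.
Surviving strategies — Firm A: {A, C, D, E}; Firm B: {S1, S3, S4}.

S1, S3, S4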